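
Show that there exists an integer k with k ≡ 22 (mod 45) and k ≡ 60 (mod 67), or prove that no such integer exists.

gcd(45, 67) = 1, so the Chinese Remainder Theorem guarantees exactly one residue class mod 3015 satisfying both.
Any solution of the first congruence is k = 22 + 45t; substituting into the second, 45t ≡ 60 − 22 ≡ 38 (mod 67).
Note 45·3 = 135 ≡ 1 (mod 67) (as 135 − 1 = 2·67), so 45⁻¹ ≡ 3.
Therefore t ≡ 3·38 = 114 ≡ 47 (mod 67).
Taking t = 47 gives k = 22 + 45·47 = 2137.
Check: 2137 mod 45 = 22, 2137 mod 67 = 60. ✓

k = 2137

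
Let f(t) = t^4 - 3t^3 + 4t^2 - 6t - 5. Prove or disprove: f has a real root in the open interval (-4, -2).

f has no root in that interval.

f(-4) = 531 and f(-2) = 63, both positive, so a sign-change argument is unavailable; we show f keeps this sign on the whole interval.
Shift to the endpoint -2: with t = -2 − u (0 < u < 2), one computes f(-2 − u) = u^4 + 11u^3 + 46u^2 + 90u + 63.
All 5 nonzero coefficients of this polynomial in u are positive; hence for u > 0 the value is a sum of positive terms (the constant 63 among them).
Therefore f(t) > 0 throughout (-4, -2), and f has no zero there.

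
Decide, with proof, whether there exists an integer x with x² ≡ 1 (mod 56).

x = 41

x = 41 works: 41² = 1681, and 1681 − 1 = 1680 = 30·56.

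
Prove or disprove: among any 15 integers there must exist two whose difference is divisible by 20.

Take the 15 consecutive integers 30, 31, …, 44: their residues mod 20 are all distinct because 15 ≤ 20.
The differences between them range over 1, …, 14, none of which is divisible by 20.

No; for instance {30, 31, 32, 33, 34, 35, 36, 37, 38, 39, 40, 41, 42, 43, 44} is a counterexample.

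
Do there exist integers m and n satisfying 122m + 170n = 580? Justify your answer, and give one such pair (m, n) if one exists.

m = 80, n = -54

Every value of 122m + 170n is a multiple of gcd(122, 170) = 2; since 2 ∣ 580, solutions exist.
Dividing through by 2 reduces the equation to 61m + 85n = 290.
Run the Euclidean algorithm on 85 and 61: 85 = 1·61 + 24, 61 = 2·24 + 13, 24 = 1·13 + 11, 13 = 1·11 + 2, 11 = 5·2 + 1, 2 = 2·1 + 0.
Back-substituting, 1 = 11 − 5·2 = 11 − 5·(13 − 1·11) = −5·13 + 6·11 = −5·13 + 6·(24 − 1·13) = 6·24 − 11·13 = 6·24 − 11·(61 − 2·24) = −11·61 + 28·24 = −11·61 + 28·(85 − 1·61) = 28·85 − 39·61; that is, 61·(-39) + 85·28 = 1.
Times 290: 61·(-11310) + 85·8120 = 290, so (-11310, 8120) solves it.
Adding 134·85 to m and subtracting 134·61 from n gives the tidier solution (80, -54).
Check: 122·80 + 170·(-54) = 9760 − 9180 = 580. ✓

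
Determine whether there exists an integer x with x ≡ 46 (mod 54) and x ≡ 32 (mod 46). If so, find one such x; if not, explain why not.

x = 262

gcd(54, 46) = 2. A simultaneous solution exists iff 46 ≡ 32 (mod 2); here 46 mod 2 = 0 = 32 mod 2, so it does.
Step through x = 46, 46 + 54, 46 + 2·54, …: the values 46, 100, 154, 208, 262 reduce mod 46 to 0, 8, 16, 24, 32. The value 262 hits 32.
Check: 262 mod 54 = 46, 262 mod 46 = 32. ✓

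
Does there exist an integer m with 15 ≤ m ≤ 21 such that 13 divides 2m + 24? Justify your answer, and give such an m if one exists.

There is no such integer m in that range.

For m = 15, 16, …, 21 the values of 2m + 24 modulo 13 are 2, 4, 6, 8, 10, 12, 1 respectively.
The residue 0 does not occur, so no m in [15, 21] makes 2m + 24 a multiple of 13.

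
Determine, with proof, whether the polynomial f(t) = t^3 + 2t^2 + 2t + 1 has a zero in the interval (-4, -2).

Evaluate at the endpoints: f(-4) = -39, f(-2) = -3 — same sign (negative).
f'(t) = 3t^2 + 4t + 2 has discriminant 4² − 4·3·2 = -8 < 0, so f' has no real roots and is positive for every real t.
Hence f is strictly increasing on ℝ, and in particular on [-4, -2]. A strictly monotone function with same-sign endpoint values stays negative on the whole interval, so f has no zero in (-4, -2).

No.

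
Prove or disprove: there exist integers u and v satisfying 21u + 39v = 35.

No such integers exist.

gcd(21, 39) = 3, so every integer of the form 21u + 39v is a multiple of 3.
But 35 = 3·11 + 2, so 3 ∤ 35.
Therefore 21u + 39v = 35 has no solution in integers.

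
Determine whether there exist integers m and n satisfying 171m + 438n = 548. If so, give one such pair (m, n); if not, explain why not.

No, no such integers exist.

Both 171 and 438 are divisible by gcd(171, 438) = 3, hence so is any combination 171m + 438n.
But 548 is not a multiple of 3 (it leaves remainder 2).
So the equation is unsolvable over ℤ.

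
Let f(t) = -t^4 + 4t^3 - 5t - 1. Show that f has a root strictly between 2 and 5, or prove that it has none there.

Yes, f has a root in the interval.

f(2) = 5 and f(5) = -151, which have opposite signs.
Since f is a polynomial it is continuous on [2, 5].
By the Intermediate Value Theorem, f takes the value 0 somewhere in the open interval.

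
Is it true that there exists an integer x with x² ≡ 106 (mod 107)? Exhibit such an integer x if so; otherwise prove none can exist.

No, no such integer exists.

Apply Euler's criterion with the prime 107: 106 is a quadratic residue iff 106^53 ≡ 1 (mod 107), and a non-residue iff it is ≡ −1.
Repeated squaring mod 107: 106^2 = 11236 ≡ 1; 106^4 ≡ 1² = 1 ≡ 1; 106^8 ≡ 1² = 1 ≡ 1; 106^16 ≡ 1² = 1 ≡ 1; 106^32 ≡ 1² = 1 ≡ 1.
Since 53 = 32 + 16 + 4 + 1, 106^53 ≡ 1 · 1 · 1 · 106; multiplying out mod 107: 1·1 = 1 ≡ 1, then 1·1 = 1 ≡ 1, then 1·106 = 106 ≡ 106. Thus 106^53 ≡ 106 ≡ −1 (mod 107).
By Euler's criterion 106 is a quadratic non-residue mod 107: no x satisfies x² ≡ 106 (mod 107).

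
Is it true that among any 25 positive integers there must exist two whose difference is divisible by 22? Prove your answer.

True.

Each integer lies in one of the 22 residue classes modulo 22.
Since 25 > 22, two of the 25 integers must share a residue class by the pigeonhole principle; call them a and b.
Equal remainders mean a − b ≡ 0 (mod 22), so 22 divides their difference.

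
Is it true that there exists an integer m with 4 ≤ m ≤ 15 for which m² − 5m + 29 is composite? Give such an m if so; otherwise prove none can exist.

At m = 6: 6² − 5·6 + 29 = 35 = 5·7, which is composite.

m = 6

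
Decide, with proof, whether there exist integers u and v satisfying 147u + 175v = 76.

Any value of 147u + 175v is a multiple of gcd(147, 175) = 7.
However 76 leaves remainder 6 on division by 7.
Hence no integers u, v satisfy the equation.

There are no such integers.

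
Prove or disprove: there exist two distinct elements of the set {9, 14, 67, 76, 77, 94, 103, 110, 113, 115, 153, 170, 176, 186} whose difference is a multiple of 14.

There is no such pair.

Residues mod 14: 9↦9, 14↦0, 67↦11, 76↦6, 77↦7, 94↦10, 103↦5, 110↦12, 113↦1, 115↦3, 153↦13, 170↦2, 176↦8, 186↦4.
These 14 residues are pairwise different, hence no difference of two elements is divisible by 14.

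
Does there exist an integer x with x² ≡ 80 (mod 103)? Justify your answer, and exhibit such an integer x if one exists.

103 is prime, so by Euler's criterion 80 is a square mod 103 iff 80^((103−1)/2) = 80^51 ≡ 1 (mod 103).
Repeated squaring mod 103: 80^2 = 6400 ≡ 14; 80^4 ≡ 14² = 196 ≡ 93; 80^8 ≡ 93² = 8649 ≡ 100; 80^16 ≡ 100² = 10000 ≡ 9; 80^32 ≡ 9² = 81 ≡ 81.
Since 51 = 32 + 16 + 2 + 1, 80^51 ≡ 81 · 9 · 14 · 80; multiplying out mod 103: 81·9 = 729 ≡ 8, then 8·14 = 112 ≡ 9, then 9·80 = 720 ≡ 102. Thus 80^51 ≡ 102 ≡ −1 (mod 103).
The value −1 means 80 is a non-residue modulo 103, so x² ≡ 80 (mod 103) is impossible.

No such integer exists.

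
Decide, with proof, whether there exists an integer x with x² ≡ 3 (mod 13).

x = 4

Take x = 4. Then 4² = 16 = 1·13 + 3, so 4² ≡ 3 (mod 13).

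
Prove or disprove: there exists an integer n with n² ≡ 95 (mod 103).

No, no such integer exists.

103 is prime, so by Euler's criterion 95 is a square mod 103 iff 95^((103−1)/2) = 95^51 ≡ 1 (mod 103).
Repeated squaring mod 103: 95^2 = 9025 ≡ 64; 95^4 ≡ 64² = 4096 ≡ 79; 95^8 ≡ 79² = 6241 ≡ 61; 95^16 ≡ 61² = 3721 ≡ 13; 95^32 ≡ 13² = 169 ≡ 66.
Since 51 = 32 + 16 + 2 + 1, 95^51 ≡ 66 · 13 · 64 · 95; multiplying out mod 103: 66·13 = 858 ≡ 34, then 34·64 = 2176 ≡ 13, then 13·95 = 1235 ≡ 102. Thus 95^51 ≡ 102 ≡ −1 (mod 103).
The value −1 means 95 is a non-residue modulo 103, so n² ≡ 95 (mod 103) is impossible.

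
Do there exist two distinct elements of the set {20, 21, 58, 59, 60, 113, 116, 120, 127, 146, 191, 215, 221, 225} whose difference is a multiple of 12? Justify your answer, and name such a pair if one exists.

20 and 116 are such a pair.

20 mod 12 = 8 and 116 mod 12 = 8, so 116 − 20 = 96 = 8·12.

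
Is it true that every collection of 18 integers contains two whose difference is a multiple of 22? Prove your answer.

Consider the 18 integers 87, 88, …, 104. They lie in distinct residue classes modulo 22, since 18 ≤ 22.
The differences between them range over 1, …, 17, none of which is divisible by 22.

No, the set {87, 88, 89, 90, 91, 92, 93, 94, 95, 96, 97, 98, 99, 100, 101, 102, 103, 104} is a counterexample.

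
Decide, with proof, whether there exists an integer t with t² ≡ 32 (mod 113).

Take t = 91. Then 91² = 8281 = 73·113 + 32, so 91² ≡ 32 (mod 113).

t = 91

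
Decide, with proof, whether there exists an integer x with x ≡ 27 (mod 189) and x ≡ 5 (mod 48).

No such integer exists.

gcd(189, 48) = 3. If x ≡ 27 (mod 189) and x ≡ 5 (mod 48), then x ≡ 27 (mod 3) and x ≡ 5 (mod 3).
These are incompatible: 27 − 5 = 22 is not divisible by 3.
Hence the system has no solution.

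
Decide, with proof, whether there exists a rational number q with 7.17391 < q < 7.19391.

Multiplying by 11: 11·7.17391 = 78.91301 and 11·7.19391 = 79.13301, so the integer 79 lies strictly between them.
Dividing back, 7.17391 < 79/11 < 7.19391, and 79/11 is rational.

q = 79/11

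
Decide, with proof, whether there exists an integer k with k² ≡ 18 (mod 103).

Take k = 92. Then 92² = 8464 = 82·103 + 18, so 92² ≡ 18 (mod 103).

k = 92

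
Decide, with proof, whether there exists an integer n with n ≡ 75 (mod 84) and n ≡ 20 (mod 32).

No, no such integer exists.

gcd(84, 32) = 4. If n ≡ 75 (mod 84) and n ≡ 20 (mod 32), then n ≡ 75 (mod 4) and n ≡ 20 (mod 4).
However 75 ≡ 3 and 20 ≡ 0 (mod 4), and 3 ≠ 0.
Therefore no such n exists.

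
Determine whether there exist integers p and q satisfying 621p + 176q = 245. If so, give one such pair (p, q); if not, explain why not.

621 and 176 are coprime, so 621p + 176q ranges over all of ℤ.
Run the Euclidean algorithm on 621 and 176: 621 = 3·176 + 93, 176 = 1·93 + 83, 93 = 1·83 + 10, 83 = 8·10 + 3, 10 = 3·3 + 1, 3 = 3·1 + 0.
Working back up the chain: 1 = 10 − 3·3 = 10 − 3·(83 − 8·10) = −3·83 + 25·10 = −3·83 + 25·(93 − 1·83) = 25·93 − 28·83 = 25·93 − 28·(176 − 1·93) = −28·176 + 53·93 = −28·176 + 53·(621 − 3·176) = 53·621 − 187·176. So 621·53 + 176·(-187) = 1.
Times 245: 621·12985 + 176·(-45815) = 245, so (12985, -45815) solves it.
Subtracting 73·176 from p and adding 73·621 to q gives the tidier solution (137, -482).
Check: 621·137 + 176·(-482) = 85077 − 84832 = 245. ✓

p = 137, q = -482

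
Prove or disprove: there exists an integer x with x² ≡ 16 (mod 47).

x = 4

Take x = 4. Then 4² = 16, and since 0 ≤ 16 < 47 this is already reduced: 4² ≡ 16 (mod 47).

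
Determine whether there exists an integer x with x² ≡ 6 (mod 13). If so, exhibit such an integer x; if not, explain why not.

There is no such integer.

Computing x² mod 13 for x = 0, 1, …, 6 (enough, by the symmetry x ↦ 13 − x) gives 0, 1, 4, 9, 3, 12, 10.
The set of squares mod 13 is therefore {0, 1, 3, 4, 9, 10, 12}, which does not contain 6.
Therefore x² ≡ 6 (mod 13) has no solution.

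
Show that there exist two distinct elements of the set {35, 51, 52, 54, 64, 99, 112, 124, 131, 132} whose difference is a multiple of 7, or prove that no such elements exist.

Yes: 35 and 112.

Both 35 and 112 leave remainder 0 on division by 7; their difference 77 = 11·7 is a multiple of 7.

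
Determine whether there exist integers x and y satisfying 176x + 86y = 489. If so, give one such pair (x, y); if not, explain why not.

No, no such integers exist.

gcd(176, 86) = 2, so every integer of the form 176x + 86y is a multiple of 2.
However 489 leaves remainder 1 on division by 2.
So the equation is unsolvable over ℤ.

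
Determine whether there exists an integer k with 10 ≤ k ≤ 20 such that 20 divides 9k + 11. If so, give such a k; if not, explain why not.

No such integer k in that range exists.

The values of 9k + 11 for k = 10, 11, …, 20 are 101, 110, 119, 128, 137, 146, 155, 164, 173, 182, 191; reduced mod 20 these are 1, 10, 19, 8, 17, 6, 15, 4, 13, 2, 11.
None is 0, so 20 never divides 9k + 11 on this range.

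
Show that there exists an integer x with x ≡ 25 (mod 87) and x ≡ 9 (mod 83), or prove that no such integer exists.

x = 6898

Since 87 and 83 share no common factor, CRT says the pair of congruences has a solution (unique mod 7221).
Any solution of the first congruence is x = 25 + 87t; substituting into the second, 87t ≡ 9 − 25 ≡ 67 (mod 83).
87 ≡ 4 (mod 83), so this reads 4t ≡ 67 (mod 83). Since 4·21 = 84 = 1·83 + 1, the inverse of 4 mod 83 is 21.
Therefore t ≡ 21·67 = 1407 ≡ 79 (mod 83).
With t = 79: x = 25 + 87·79 = 6898.
Indeed 6898 ≡ 25 (mod 87) and 6898 ≡ 9 (mod 83).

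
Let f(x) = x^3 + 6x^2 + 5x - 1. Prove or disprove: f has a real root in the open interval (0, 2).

Such a root exists.

f(0) = -1 and f(2) = 41, which have opposite signs.
As a polynomial, f is continuous on every closed interval.
By the Intermediate Value Theorem, f takes the value 0 somewhere in the open interval.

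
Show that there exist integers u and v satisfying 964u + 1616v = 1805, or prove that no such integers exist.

gcd(964, 1616) = 4, so every integer of the form 964u + 1616v is a multiple of 4.
But 1805 is not a multiple of 4 (it leaves remainder 1).
So the equation is unsolvable over ℤ.

There are no such integers.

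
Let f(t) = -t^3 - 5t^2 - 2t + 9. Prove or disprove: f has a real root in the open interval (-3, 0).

f(-3) = -3 and f(0) = 9, which have opposite signs.
f is continuous everywhere (it is a polynomial), in particular on [-3, 0].
By the Intermediate Value Theorem, f takes the value 0 somewhere in the open interval.

Yes, f has a root in the interval.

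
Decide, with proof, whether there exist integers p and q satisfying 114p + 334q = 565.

Any value of 114p + 334q is a multiple of gcd(114, 334) = 2.
But 565 = 2·282 + 1, so 2 ∤ 565.
Hence no integers p, q satisfy the equation.

No such integers exist.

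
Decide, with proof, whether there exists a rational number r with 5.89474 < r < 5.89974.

r = 171/29

Multiplying by 29: 29·5.89474 = 170.94746 and 29·5.89974 = 171.09246, so the integer 171 lies strictly between them.
Dividing back, 5.89474 < 171/29 < 5.89974, and 171/29 is rational.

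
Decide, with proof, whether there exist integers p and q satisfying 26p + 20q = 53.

There are no such integers.

Any value of 26p + 20q is a multiple of gcd(26, 20) = 2.
But 53 is not a multiple of 2 (it leaves remainder 1).
Therefore 26p + 20q = 53 has no solution in integers.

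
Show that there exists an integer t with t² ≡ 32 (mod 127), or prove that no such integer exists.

t = 64

t = 64 works: 64² = 4096, and 4096 − 32 = 4064 = 32·127.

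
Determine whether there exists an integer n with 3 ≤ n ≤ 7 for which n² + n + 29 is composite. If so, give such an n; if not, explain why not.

n = 4

At n = 4: 4² + 4 + 29 = 49 = 7·7, which is composite.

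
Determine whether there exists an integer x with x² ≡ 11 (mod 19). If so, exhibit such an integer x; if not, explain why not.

x = 7 works: 7² = 49, and 49 − 11 = 38 = 2·19.

x = 7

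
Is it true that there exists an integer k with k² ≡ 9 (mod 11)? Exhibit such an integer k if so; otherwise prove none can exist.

Take k = 8. Then 8² = 64 = 5·11 + 9, so 8² ≡ 9 (mod 11).

k = 8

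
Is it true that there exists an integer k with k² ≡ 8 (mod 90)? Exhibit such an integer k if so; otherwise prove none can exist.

Since 3 ∣ 90, a solution of k² ≡ 8 (mod 90) would also satisfy k² ≡ 8 ≡ 2 (mod 3).
Since (3 − k)² ≡ k² (mod 3), it suffices to square k = 0, 1, …, 1: the residues are 0, 1.
So the quadratic residues mod 3 are {0, 1}, and 2 is not among them.
Therefore k² ≡ 8 (mod 90) has no solution.

No, no such integer exists.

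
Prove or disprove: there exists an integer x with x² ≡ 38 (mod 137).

x = 77

Take x = 77. Then 77² = 5929 = 43·137 + 38, so 77² ≡ 38 (mod 137).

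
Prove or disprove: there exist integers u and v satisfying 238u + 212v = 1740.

u = 18, v = -12

Since gcd(238, 212) = 2 and 1740 = 2·870, Bézout's identity guarantees a solution.
Dividing through by 2 reduces the equation to 119u + 106v = 870.
Dividing repeatedly: 119 = 1·106 + 13, 106 = 8·13 + 2, 13 = 6·2 + 1, 2 = 2·1 + 0.
Working back up the chain: 1 = 13 − 6·2 = 13 − 6·(106 − 8·13) = −6·106 + 49·13 = −6·106 + 49·(119 − 1·106) = 49·119 − 55·106. So 119·49 + 106·(-55) = 1.
Times 870: 119·42630 + 106·(-47850) = 870, so (42630, -47850) solves it.
Shifting by a multiple of (106, −119) keeps it a solution: u = 42630 − 402·106 = 18, v = -47850 + 402·119 = -12.
Indeed 238·18 + 212·(-12) = 4284 − 2544 = 1740.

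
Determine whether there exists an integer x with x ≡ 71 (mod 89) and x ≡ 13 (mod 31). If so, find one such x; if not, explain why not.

gcd(89, 31) = 1, so the Chinese Remainder Theorem guarantees exactly one residue class mod 2759 satisfying both.
Any solution of the first congruence is x = 71 + 89t; substituting into the second, 89t ≡ 13 − 71 ≡ 4 (mod 31).
89 ≡ 27 (mod 31), so this reads 27t ≡ 4 (mod 31). Invert 27 mod 31 by the Euclidean algorithm: 31 = 1·27 + 4, 27 = 6·4 + 3, 4 = 1·3 + 1, 3 = 3·1 + 0; back-substituting, 1 = 4 − 1·3 = 4 − (27 − 6·4) = −27 + 7·4 = −27 + 7·(31 − 1·27) = 7·31 − 8·27. Hence 27·(-8) ≡ 1, so 27⁻¹ ≡ -8 ≡ 23 (mod 31).
Therefore t ≡ 23·4 = 92 ≡ 30 (mod 31).
With t = 30: x = 71 + 89·30 = 2741.
Indeed 2741 ≡ 71 (mod 89) and 2741 ≡ 13 (mod 31).

x = 2741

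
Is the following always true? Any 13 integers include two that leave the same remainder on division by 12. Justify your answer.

Yes.

There are exactly 12 possible remainders on division by 12.
Since 13 > 12, two of the 13 integers must share a residue class by the pigeonhole principle; call them a and b.
That is, a and b leave the same remainder on division by 12, as claimed.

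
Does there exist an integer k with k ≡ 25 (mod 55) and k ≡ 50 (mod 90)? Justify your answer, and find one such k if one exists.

k = 410

The moduli are not coprime: gcd(55, 90) = 5. Compatibility requires 5 ∣ (50 − 25) = 25, which holds, so solutions exist.
List candidates k ≡ 25 (mod 55): 25, 80, 135, 190, 245, 300, 355, 410. Modulo 90 these are 25, 80, 45, 10, 65, 30, 85, 50; 410 gives 50 as required.
Check: 410 mod 55 = 25, 410 mod 90 = 50. ✓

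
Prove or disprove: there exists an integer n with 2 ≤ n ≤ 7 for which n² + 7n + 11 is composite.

At n = 4: 4² + 7·4 + 11 = 55 = 5·11, which is composite.

n = 4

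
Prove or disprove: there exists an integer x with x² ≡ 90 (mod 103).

No, no such integer exists.

103 is prime, so by Euler's criterion 90 is a square mod 103 iff 90^((103−1)/2) = 90^51 ≡ 1 (mod 103).
Squaring successively (mod 103): 90^2 = 8100 ≡ 66; 90^4 ≡ 66² = 4356 ≡ 30; 90^8 ≡ 30² = 900 ≡ 76; 90^16 ≡ 76² = 5776 ≡ 8; 90^32 ≡ 8² = 64 ≡ 64.
Since 51 = 32 + 16 + 2 + 1, 90^51 ≡ 64 · 8 · 66 · 90; multiplying out mod 103: 64·8 = 512 ≡ 100, then 100·66 = 6600 ≡ 8, then 8·90 = 720 ≡ 102. Thus 90^51 ≡ 102 ≡ −1 (mod 103).
The value −1 means 90 is a non-residue modulo 103, so x² ≡ 90 (mod 103) is impossible.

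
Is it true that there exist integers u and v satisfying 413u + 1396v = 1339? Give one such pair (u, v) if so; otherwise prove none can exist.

u = 419, v = -123

413 and 1396 are coprime, so 413u + 1396v ranges over all of ℤ.
Run the Euclidean algorithm on 1396 and 413: 1396 = 3·413 + 157, 413 = 2·157 + 99, 157 = 1·99 + 58, 99 = 1·58 + 41, 58 = 1·41 + 17, 41 = 2·17 + 7, 17 = 2·7 + 3, 7 = 2·3 + 1, 3 = 3·1 + 0.
Working back up the chain: 1 = 7 − 2·3 = 7 − 2·(17 − 2·7) = −2·17 + 5·7 = −2·17 + 5·(41 − 2·17) = 5·41 − 12·17 = 5·41 − 12·(58 − 1·41) = −12·58 + 17·41 = −12·58 + 17·(99 − 1·58) = 17·99 − 29·58 = 17·99 − 29·(157 − 1·99) = −29·157 + 46·99 = −29·157 + 46·(413 − 2·157) = 46·413 − 121·157 = 46·413 − 121·(1396 − 3·413) = −121·1396 + 409·413. So 413·409 + 1396·(-121) = 1.
Times 1339: 413·547651 + 1396·(-162019) = 1339, so (547651, -162019) solves it.
Subtracting 392·1396 from u and adding 392·413 to v gives the tidier solution (419, -123).
Indeed 413·419 + 1396·(-123) = 173047 − 171708 = 1339.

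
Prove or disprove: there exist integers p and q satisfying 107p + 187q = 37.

p = 72, q = -41

107 and 187 are coprime, so 107p + 187q ranges over all of ℤ.
Run the Euclidean algorithm on 187 and 107: 187 = 1·107 + 80, 107 = 1·80 + 27, 80 = 2·27 + 26, 27 = 1·26 + 1, 26 = 26·1 + 0.
Unwinding: 1 = 27 − 1·26 = 27 − (80 − 2·27) = −80 + 3·27 = −80 + 3·(107 − 1·80) = 3·107 − 4·80 = 3·107 − 4·(187 − 1·107) = −4·187 + 7·107, i.e. 107·7 + 187·(-4) = 1.
Scaling by 37 gives the particular solution (p, q) = (259, -148).
The general solution is p = 259 + 187k, q = -148 − 107k; taking k = -1 gives the smaller pair p = 72, q = -41.
Indeed 107·72 + 187·(-41) = 7704 − 7667 = 37.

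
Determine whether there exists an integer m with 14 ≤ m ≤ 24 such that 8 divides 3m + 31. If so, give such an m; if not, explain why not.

For m = 14, 15, …, 18 the values 73, 76, 79, 82, 85 are not multiples of 8. At m = 19 we get 3·19 + 31 = 88, and 88 = 8·11.

m = 19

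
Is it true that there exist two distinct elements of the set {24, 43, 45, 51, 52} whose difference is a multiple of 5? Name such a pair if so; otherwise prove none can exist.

Two integers differ by a multiple of 5 exactly when they have the same residue mod 5. The residues are 24↦4, 43↦3, 45↦0, 51↦1, 52↦2.
All 5 residues are distinct, so no two elements differ by a multiple of 5.

There is no such pair.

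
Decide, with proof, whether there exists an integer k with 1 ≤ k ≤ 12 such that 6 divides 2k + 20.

At k = 1 the value 22 is not a multiple of 6. k = 2 works, since 2·2 + 20 = 24 = 4·6.

k = 2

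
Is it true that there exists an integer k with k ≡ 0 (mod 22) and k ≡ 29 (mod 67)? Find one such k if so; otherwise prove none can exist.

Since 22 and 67 share no common factor, CRT says the pair of congruences has a solution (unique mod 1474).
Any solution of the first congruence is k = 0 + 22t; substituting into the second, 22t ≡ 29 − 0 ≡ 29 (mod 67).
Invert 22 mod 67 by the Euclidean algorithm: 67 = 3·22 + 1, 22 = 22·1 + 0; back-substituting, 1 = 67 − 3·22. Hence 22·(-3) ≡ 1, so 22⁻¹ ≡ -3 ≡ 64 (mod 67).
Multiplying by 64: t ≡ 64·29 = 1856 ≡ 47 (mod 67).
With t = 47: k = 0 + 22·47 = 1034.
Check: 1034 mod 22 = 0, 1034 mod 67 = 29. ✓

k = 1034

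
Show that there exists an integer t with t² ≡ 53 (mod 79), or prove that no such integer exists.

No such integer exists.

79 is prime, so by Euler's criterion 53 is a square mod 79 iff 53^((79−1)/2) = 53^39 ≡ 1 (mod 79).
Squaring successively (mod 79): 53^2 = 2809 ≡ 44; 53^4 ≡ 44² = 1936 ≡ 40; 53^8 ≡ 40² = 1600 ≡ 20; 53^16 ≡ 20² = 400 ≡ 5; 53^32 ≡ 5² = 25 ≡ 25.
Since 39 = 32 + 4 + 2 + 1, 53^39 ≡ 25 · 40 · 44 · 53; multiplying out mod 79: 25·40 = 1000 ≡ 52, then 52·44 = 2288 ≡ 76, then 76·53 = 4028 ≡ 78. Thus 53^39 ≡ 78 ≡ −1 (mod 79).
By Euler's criterion 53 is a quadratic non-residue mod 79: no t satisfies t² ≡ 53 (mod 79).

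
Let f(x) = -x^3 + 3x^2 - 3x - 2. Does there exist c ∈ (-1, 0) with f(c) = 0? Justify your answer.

f(-1) = 5 and f(0) = -2, which have opposite signs.
Since f is a polynomial it is continuous on [-1, 0].
The Intermediate Value Theorem then guarantees some c ∈ (-1, 0) with f(c) = 0.

Yes, such a c exists.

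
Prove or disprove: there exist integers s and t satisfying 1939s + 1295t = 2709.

s = 151, t = -224

Since gcd(1939, 1295) = 7 and 2709 = 7·387, Bézout's identity guarantees a solution.
Dividing through by 7 reduces the equation to 277s + 185t = 387.
Run the Euclidean algorithm on 277 and 185: 277 = 1·185 + 92, 185 = 2·92 + 1, 92 = 92·1 + 0.
Back-substituting, 1 = 185 − 2·92 = 185 − 2·(277 − 1·185) = −2·277 + 3·185; that is, 277·(-2) + 185·3 = 1.
Times 387: 277·(-774) + 185·1161 = 387, so (-774, 1161) solves it.
Shifting by a multiple of (185, −277) keeps it a solution: s = -774 + 5·185 = 151, t = 1161 − 5·277 = -224.
Indeed 1939·151 + 1295·(-224) = 292789 − 290080 = 2709.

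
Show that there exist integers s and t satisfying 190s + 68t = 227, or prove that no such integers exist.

No, no such integers exist.

Both 190 and 68 are divisible by gcd(190, 68) = 2, hence so is any combination 190s + 68t.
But 227 is not a multiple of 2 (it leaves remainder 1).
So the equation is unsolvable over ℤ.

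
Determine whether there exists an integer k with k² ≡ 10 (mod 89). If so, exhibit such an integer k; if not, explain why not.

Take k = 59. Then 59² = 3481 = 39·89 + 10, so 59² ≡ 10 (mod 89).

k = 59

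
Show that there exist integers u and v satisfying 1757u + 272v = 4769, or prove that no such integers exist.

u = 197, v = -1255

Since gcd(1757, 272) = 1, every integer is an integer combination of 1757 and 272.
Run the Euclidean algorithm on 1757 and 272: 1757 = 6·272 + 125, 272 = 2·125 + 22, 125 = 5·22 + 15, 22 = 1·15 + 7, 15 = 2·7 + 1, 7 = 7·1 + 0.
Working back up the chain: 1 = 15 − 2·7 = 15 − 2·(22 − 1·15) = −2·22 + 3·15 = −2·22 + 3·(125 − 5·22) = 3·125 − 17·22 = 3·125 − 17·(272 − 2·125) = −17·272 + 37·125 = −17·272 + 37·(1757 − 6·272) = 37·1757 − 239·272. So 1757·37 + 272·(-239) = 1.
Multiplying through by 4769: u = 37·4769 = 176453, v = (-239)·4769 = -1139791 is a solution.
The general solution is u = 176453 + 272k, v = -1139791 − 1757k; taking k = -648 gives the smaller pair u = 197, v = -1255.
Check: 1757·197 + 272·(-1255) = 346129 − 341360 = 4769. ✓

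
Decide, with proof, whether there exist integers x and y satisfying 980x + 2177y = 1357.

No such integers exist.

Any value of 980x + 2177y is a multiple of gcd(980, 2177) = 7.
But 1357 is not a multiple of 7 (it leaves remainder 6).
Hence no integers x, y satisfy the equation.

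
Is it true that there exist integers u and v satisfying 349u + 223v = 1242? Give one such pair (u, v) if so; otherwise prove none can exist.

u = 201, v = -309

Since gcd(349, 223) = 1, every integer is an integer combination of 349 and 223.
Dividing repeatedly: 349 = 1·223 + 126, 223 = 1·126 + 97, 126 = 1·97 + 29, 97 = 3·29 + 10, 29 = 2·10 + 9, 10 = 1·9 + 1, 9 = 9·1 + 0.
Working back up the chain: 1 = 10 − 1·9 = 10 − (29 − 2·10) = −29 + 3·10 = −29 + 3·(97 − 3·29) = 3·97 − 10·29 = 3·97 − 10·(126 − 1·97) = −10·126 + 13·97 = −10·126 + 13·(223 − 1·126) = 13·223 − 23·126 = 13·223 − 23·(349 − 1·223) = −23·349 + 36·223. So 349·(-23) + 223·36 = 1.
Multiplying through by 1242: u = (-23)·1242 = -28566, v = 36·1242 = 44712 is a solution.
Shifting by a multiple of (223, −349) keeps it a solution: u = -28566 + 129·223 = 201, v = 44712 − 129·349 = -309.
Check: 349·201 + 223·(-309) = 70149 − 68907 = 1242. ✓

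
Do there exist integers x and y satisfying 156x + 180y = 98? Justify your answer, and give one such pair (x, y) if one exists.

No, no such integers exist.

gcd(156, 180) = 12, so every integer of the form 156x + 180y is a multiple of 12.
But 98 is not a multiple of 12 (it leaves remainder 2).
So the equation is unsolvable over ℤ.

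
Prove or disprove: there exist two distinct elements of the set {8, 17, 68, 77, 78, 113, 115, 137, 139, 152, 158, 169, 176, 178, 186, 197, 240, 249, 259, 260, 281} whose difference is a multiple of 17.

8 mod 17 = 8 and 178 mod 17 = 8, so 178 − 8 = 170 = 10·17.

Yes: 8 and 178.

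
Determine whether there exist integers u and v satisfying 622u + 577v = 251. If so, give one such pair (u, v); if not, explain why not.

Since gcd(622, 577) = 1, every integer is an integer combination of 622 and 577.
Dividing repeatedly: 622 = 1·577 + 45, 577 = 12·45 + 37, 45 = 1·37 + 8, 37 = 4·8 + 5, 8 = 1·5 + 3, 5 = 1·3 + 2, 3 = 1·2 + 1, 2 = 2·1 + 0.
Unwinding: 1 = 3 − 1·2 = 3 − (5 − 1·3) = −5 + 2·3 = −5 + 2·(8 − 1·5) = 2·8 − 3·5 = 2·8 − 3·(37 − 4·8) = −3·37 + 14·8 = −3·37 + 14·(45 − 1·37) = 14·45 − 17·37 = 14·45 − 17·(577 − 12·45) = −17·577 + 218·45 = −17·577 + 218·(622 − 1·577) = 218·622 − 235·577, i.e. 622·218 + 577·(-235) = 1.
Multiplying through by 251: u = 218·251 = 54718, v = (-235)·251 = -58985 is a solution.
The general solution is u = 54718 + 577k, v = -58985 − 622k; taking k = -94 gives the smaller pair u = 480, v = -517.
Indeed 622·480 + 577·(-517) = 298560 − 298309 = 251.

u = 480, v = -517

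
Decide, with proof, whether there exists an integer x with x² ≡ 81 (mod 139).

x = 9

Take x = 9. Then 9² = 81, and since 0 ≤ 81 < 139 this is already reduced: 9² ≡ 81 (mod 139).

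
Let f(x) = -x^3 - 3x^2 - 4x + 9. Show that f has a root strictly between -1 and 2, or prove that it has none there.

f(-1) = 11 and f(2) = -19, which have opposite signs.
f is continuous everywhere (it is a polynomial), in particular on [-1, 2].
By the Intermediate Value Theorem, f takes the value 0 somewhere in the open interval.

Such a root exists.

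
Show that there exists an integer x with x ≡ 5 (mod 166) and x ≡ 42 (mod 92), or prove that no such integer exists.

No, no such integer exists.

Reduce both congruences modulo 2, which divides 166 and 92: they say x ≡ 5 (mod 2) and x ≡ 42 (mod 2).
However 5 ≡ 1 and 42 ≡ 0 (mod 2), and 1 ≠ 0.
Hence the system has no solution.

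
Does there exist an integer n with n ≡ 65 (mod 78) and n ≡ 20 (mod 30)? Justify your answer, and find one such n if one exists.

Reduce both congruences modulo 6, which divides 78 and 30: they say n ≡ 65 (mod 6) and n ≡ 20 (mod 6).
However 65 ≡ 5 and 20 ≡ 2 (mod 6), and 5 ≠ 2.
So no integer satisfies both congruences.

No such integer exists.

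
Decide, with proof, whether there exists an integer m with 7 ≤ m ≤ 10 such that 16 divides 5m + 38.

No, no such integer m in that range exists.

The values of 5m + 38 for m = 7, 8, 9, 10 are 73, 78, 83, 88; reduced mod 16 these are 9, 14, 3, 8.
None is 0, so 16 never divides 5m + 38 on this range.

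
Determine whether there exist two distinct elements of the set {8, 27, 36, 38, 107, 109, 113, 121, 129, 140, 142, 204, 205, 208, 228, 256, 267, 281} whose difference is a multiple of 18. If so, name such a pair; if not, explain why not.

There is no such pair.

Residues mod 18: 8↦8, 27↦9, 36↦0, 38↦2, 107↦17, 109↦1, 113↦5, 121↦13, 129↦3, 140↦14, 142↦16, 204↦6, 205↦7, 208↦10, 228↦12, 256↦4, 267↦15, 281↦11.
All 18 residues are distinct, so no two elements differ by a multiple of 18.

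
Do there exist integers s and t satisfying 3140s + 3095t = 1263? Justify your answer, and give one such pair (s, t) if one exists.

No, no such integers exist.

Both 3140 and 3095 are divisible by gcd(3140, 3095) = 5, hence so is any combination 3140s + 3095t.
However 1263 leaves remainder 3 on division by 5.
Therefore 3140s + 3095t = 1263 has no solution in integers.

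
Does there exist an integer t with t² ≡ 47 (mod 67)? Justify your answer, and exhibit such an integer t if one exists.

t = 39

Take t = 39. Then 39² = 1521 = 22·67 + 47, so 39² ≡ 47 (mod 67).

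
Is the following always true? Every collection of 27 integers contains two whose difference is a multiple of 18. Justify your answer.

There are exactly 18 possible remainders on division by 18.
With 27 integers and only 18 classes, the pigeonhole principle forces two of them, say a and b, into the same class.
Their difference a − b is then a multiple of 18.

Yes.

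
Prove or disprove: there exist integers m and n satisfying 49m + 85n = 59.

Since gcd(49, 85) = 1, every integer is an integer combination of 49 and 85.
Euclidean algorithm: 85 = 1·49 + 36, 49 = 1·36 + 13, 36 = 2·13 + 10, 13 = 1·10 + 3, 10 = 3·3 + 1, 3 = 3·1 + 0.
Working back up the chain: 1 = 10 − 3·3 = 10 − 3·(13 − 1·10) = −3·13 + 4·10 = −3·13 + 4·(36 − 2·13) = 4·36 − 11·13 = 4·36 − 11·(49 − 1·36) = −11·49 + 15·36 = −11·49 + 15·(85 − 1·49) = 15·85 − 26·49. So 49·(-26) + 85·15 = 1.
Multiplying through by 59: m = (-26)·59 = -1534, n = 15·59 = 885 is a solution.
Shifting by a multiple of (85, −49) keeps it a solution: m = -1534 + 19·85 = 81, n = 885 − 19·49 = -46.
Check: 49·81 + 85·(-46) = 3969 − 3910 = 59. ✓

m = 81, n = -46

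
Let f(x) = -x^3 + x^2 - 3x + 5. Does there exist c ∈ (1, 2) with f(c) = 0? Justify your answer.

f(1) = 2 and f(2) = -5, which have opposite signs.
As a polynomial, f is continuous on every closed interval.
By the Intermediate Value Theorem f must vanish at some point of (1, 2).

Yes, f has a root in the interval.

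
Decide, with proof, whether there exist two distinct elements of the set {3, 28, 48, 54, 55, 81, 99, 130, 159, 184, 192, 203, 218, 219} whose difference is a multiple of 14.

Two integers differ by a multiple of 14 exactly when they have the same residue mod 14. The residues are 3↦3, 28↦0, 48↦6, 54↦12, 55↦13, 81↦11, 99↦1, 130↦4, 159↦5, 184↦2, 192↦10, 203↦7, 218↦8, 219↦9.
These 14 residues are pairwise different, hence no difference of two elements is divisible by 14.

There is no such pair.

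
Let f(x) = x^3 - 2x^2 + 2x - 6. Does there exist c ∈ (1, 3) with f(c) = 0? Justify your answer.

Yes, f has a root in the interval.

f(1) = -5 and f(3) = 9, which have opposite signs.
f is continuous everywhere (it is a polynomial), in particular on [1, 3].
So by the Intermediate Value Theorem there is a c strictly between 1 and 3 with f(c) = 0.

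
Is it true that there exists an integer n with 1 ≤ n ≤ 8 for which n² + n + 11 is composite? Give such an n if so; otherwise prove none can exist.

No, no such integer n in that range exists.

The values for n = 1, 2, …, 8 are 13, 17, 23, 31, 41, 53, 67, 83, and each of these is prime.
So no value in the range makes the expression composite.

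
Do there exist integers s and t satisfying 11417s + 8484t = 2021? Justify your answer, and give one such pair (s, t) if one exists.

Both 11417 and 8484 are divisible by gcd(11417, 8484) = 7, hence so is any combination 11417s + 8484t.
But 2021 is not a multiple of 7 (it leaves remainder 5).
Therefore 11417s + 8484t = 2021 has no solution in integers.

No, no such integers exist.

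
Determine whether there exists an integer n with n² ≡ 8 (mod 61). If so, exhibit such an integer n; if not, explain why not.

Apply Euler's criterion with the prime 61: 8 is a quadratic residue iff 8^30 ≡ 1 (mod 61), and a non-residue iff it is ≡ −1.
Repeated squaring mod 61: 8^2 = 64 ≡ 3; 8^4 ≡ 3² = 9 ≡ 9; 8^8 ≡ 9² = 81 ≡ 20; 8^16 ≡ 20² = 400 ≡ 34.
Since 30 = 16 + 8 + 4 + 2, 8^30 ≡ 34 · 20 · 9 · 3; multiplying out mod 61: 34·20 = 680 ≡ 9, then 9·9 = 81 ≡ 20, then 20·3 = 60 ≡ 60. Thus 8^30 ≡ 60 ≡ −1 (mod 61).
The value −1 means 8 is a non-residue modulo 61, so n² ≡ 8 (mod 61) is impossible.

No, no such integer exists.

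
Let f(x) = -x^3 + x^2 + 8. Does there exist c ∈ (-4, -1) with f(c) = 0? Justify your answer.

No such root exists.

f(-4) = 88 and f(-1) = 10, both positive, so a sign-change argument is unavailable; we show f keeps this sign on the whole interval.
Shift to the endpoint -1: with x = -1 − u (0 < u < 3), one computes f(-1 − u) = u^3 + 4u^2 + 5u + 10.
All 4 nonzero coefficients of this polynomial in u are positive; hence for u > 0 the value is a sum of positive terms (the constant 10 among them).
Therefore f(x) > 0 throughout (-4, -1), and f has no zero there.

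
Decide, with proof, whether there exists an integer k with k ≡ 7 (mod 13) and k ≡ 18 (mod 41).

k = 59

The moduli 13 and 41 are coprime, so by the Chinese Remainder Theorem a unique solution modulo 533 exists.
Any solution of the first congruence is k = 7 + 13t; substituting into the second, 13t ≡ 18 − 7 ≡ 11 (mod 41).
Invert 13 mod 41 by the Euclidean algorithm: 41 = 3·13 + 2, 13 = 6·2 + 1, 2 = 2·1 + 0; back-substituting, 1 = 13 − 6·2 = 13 − 6·(41 − 3·13) = −6·41 + 19·13. Hence 13·19 ≡ 1, so 13⁻¹ ≡ 19 (mod 41).
Therefore t ≡ 19·11 = 209 ≡ 4 (mod 41).
Taking t = 4 gives k = 7 + 13·4 = 59.
Verify: 59 = 4·13 + 7 and 59 = 1·41 + 18. ✓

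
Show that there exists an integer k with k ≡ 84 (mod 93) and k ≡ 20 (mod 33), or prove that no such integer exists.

Reduce both congruences modulo 3, which divides 93 and 33: they say k ≡ 84 (mod 3) and k ≡ 20 (mod 3).
But 84 mod 3 = 0 while 20 mod 3 = 2, a contradiction.
Therefore no such k exists.

No, no such integer exists.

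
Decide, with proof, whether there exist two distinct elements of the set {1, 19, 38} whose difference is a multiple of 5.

There is no such pair.

Two integers differ by a multiple of 5 exactly when they have the same residue mod 5. The residues are 1↦1, 19↦4, 38↦3.
No residue repeats among the 3 elements, so no pair has difference ≡ 0 (mod 5).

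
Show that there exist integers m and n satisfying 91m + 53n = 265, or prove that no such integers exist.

91 and 53 are coprime, so 91m + 53n ranges over all of ℤ.
Run the Euclidean algorithm on 91 and 53: 91 = 1·53 + 38, 53 = 1·38 + 15, 38 = 2·15 + 8, 15 = 1·8 + 7, 8 = 1·7 + 1, 7 = 7·1 + 0.
Unwinding: 1 = 8 − 1·7 = 8 − (15 − 1·8) = −15 + 2·8 = −15 + 2·(38 − 2·15) = 2·38 − 5·15 = 2·38 − 5·(53 − 1·38) = −5·53 + 7·38 = −5·53 + 7·(91 − 1·53) = 7·91 − 12·53, i.e. 91·7 + 53·(-12) = 1.
Times 265: 91·1855 + 53·(-3180) = 265, so (1855, -3180) solves it.
Subtracting 35·53 from m and adding 35·91 to n gives the tidier solution (0, 5).
Indeed 91·0 + 53·5 = 0 + 265 = 265.

m = 0, n = 5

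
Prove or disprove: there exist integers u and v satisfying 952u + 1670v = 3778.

u = 539, v = -305

Since gcd(952, 1670) = 2 and 3778 = 2·1889, Bézout's identity guarantees a solution.
Dividing through by 2 reduces the equation to 476u + 835v = 1889.
Euclidean algorithm: 835 = 1·476 + 359, 476 = 1·359 + 117, 359 = 3·117 + 8, 117 = 14·8 + 5, 8 = 1·5 + 3, 5 = 1·3 + 2, 3 = 1·2 + 1, 2 = 2·1 + 0.
Working back up the chain: 1 = 3 − 1·2 = 3 − (5 − 1·3) = −5 + 2·3 = −5 + 2·(8 − 1·5) = 2·8 − 3·5 = 2·8 − 3·(117 − 14·8) = −3·117 + 44·8 = −3·117 + 44·(359 − 3·117) = 44·359 − 135·117 = 44·359 − 135·(476 − 1·359) = −135·476 + 179·359 = −135·476 + 179·(835 − 1·476) = 179·835 − 314·476. So 476·(-314) + 835·179 = 1.
Times 1889: 476·(-593146) + 835·338131 = 1889, so (-593146, 338131) solves it.
Shifting by a multiple of (835, −476) keeps it a solution: u = -593146 + 711·835 = 539, v = 338131 − 711·476 = -305.
Check: 952·539 + 1670·(-305) = 513128 − 509350 = 3778. ✓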